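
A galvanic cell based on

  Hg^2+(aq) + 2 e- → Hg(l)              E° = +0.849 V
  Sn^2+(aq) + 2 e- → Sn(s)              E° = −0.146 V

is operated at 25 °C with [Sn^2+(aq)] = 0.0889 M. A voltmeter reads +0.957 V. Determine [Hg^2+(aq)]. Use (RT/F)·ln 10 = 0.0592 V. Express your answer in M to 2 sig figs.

0.0046 M

With Hg²⁺/Hg at the cathode and Sn²⁺/Sn at the anode, E°cell = +0.849 − (−0.146) = +0.995 V (n = 2).
Rearranging E = E° − (0.0592/n)·log Q gives log Q = 2(+0.995 − (+0.957))/0.0592 = 1.284.
The balanced reaction is Hg^2+(aq) + Sn(s) → Hg(l) + Sn^2+(aq), so Q = [Sn^2+(aq)] / [Hg^2+(aq)].
Solving for the unknown gives log [Hg^2+(aq)] = −2.335, so [Hg^2+(aq)] ≈ 0.0046 M.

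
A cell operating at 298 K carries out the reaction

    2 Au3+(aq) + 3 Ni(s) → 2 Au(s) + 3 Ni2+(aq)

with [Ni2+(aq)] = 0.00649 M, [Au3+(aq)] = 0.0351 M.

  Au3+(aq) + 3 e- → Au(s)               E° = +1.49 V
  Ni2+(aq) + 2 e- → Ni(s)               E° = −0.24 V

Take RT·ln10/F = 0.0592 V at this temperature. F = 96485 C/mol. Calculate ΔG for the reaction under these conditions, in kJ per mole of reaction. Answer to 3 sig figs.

E°cell = +1.49 − (−0.24) = +1.73 V; the balanced reaction transfers n = 6 electrons.
The reaction quotient is [Ni2+(aq)]^3 / [Au3+(aq)]^2 = 0.000222; by Nernst, E = +1.73 − (0.0592/6)(−3.654) = +1.7661 V.
Finally ΔG = −nFE = −(6)(96485 C/mol)(+1.7661 V) = −1020 kJ/mol.

−1020 kJ/mol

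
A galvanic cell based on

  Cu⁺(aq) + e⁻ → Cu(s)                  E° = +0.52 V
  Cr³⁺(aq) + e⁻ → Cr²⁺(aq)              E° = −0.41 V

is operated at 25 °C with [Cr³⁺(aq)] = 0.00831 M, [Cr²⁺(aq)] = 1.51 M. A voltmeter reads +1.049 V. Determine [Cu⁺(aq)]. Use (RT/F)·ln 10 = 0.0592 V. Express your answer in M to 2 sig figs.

With Cu⁺/Cu at the cathode and Cr³⁺/Cr²⁺ at the anode, E°cell = +0.52 − (−0.41) = +0.93 V (n = 1).
From the Nernst equation, log Q = n(E° − E)/0.0592 = 1·(+0.93 − (+1.049))/0.0592 = −2.010.
Balancing electrons gives Cu⁺(aq) + Cr²⁺(aq) → Cu(s) + Cr³⁺(aq); thus Q = [Cr³⁺(aq)] / ([Cu⁺(aq)]·[Cr²⁺(aq)]).
Solving for the unknown gives log [Cu⁺(aq)] = −0.249, so [Cu⁺(aq)] ≈ 0.56 M.

0.56 M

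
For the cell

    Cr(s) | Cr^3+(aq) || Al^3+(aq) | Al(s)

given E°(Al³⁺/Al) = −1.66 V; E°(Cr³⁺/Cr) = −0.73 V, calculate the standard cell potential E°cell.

By convention the left-hand electrode in cell notation is the anode (oxidation) and the right-hand electrode is the cathode (reduction).
E°cell = E°(right) − E°(left) = −1.66 − (−0.73) = −0.93 V.
The negative sign shows that, as written, the cell would require an external voltage to drive the reaction.

−0.93 V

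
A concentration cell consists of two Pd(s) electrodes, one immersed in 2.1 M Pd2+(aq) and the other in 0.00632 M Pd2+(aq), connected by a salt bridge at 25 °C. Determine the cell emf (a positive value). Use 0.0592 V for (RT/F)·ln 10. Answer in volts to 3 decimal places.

For a concentration cell E°cell = 0, since both electrodes use the same couple.
The compartment with the higher Pd2+(aq) concentration (2.1 M) acts as the cathode; ions are reduced there and produced at the dilute (0.00632 M) anode.
With n = 2, Ecell = −(0.0592/2)·log([dilute]/[conc]) = −(0.0592/2)·log(0.00632/2.1) = +0.075 V.

0.075 V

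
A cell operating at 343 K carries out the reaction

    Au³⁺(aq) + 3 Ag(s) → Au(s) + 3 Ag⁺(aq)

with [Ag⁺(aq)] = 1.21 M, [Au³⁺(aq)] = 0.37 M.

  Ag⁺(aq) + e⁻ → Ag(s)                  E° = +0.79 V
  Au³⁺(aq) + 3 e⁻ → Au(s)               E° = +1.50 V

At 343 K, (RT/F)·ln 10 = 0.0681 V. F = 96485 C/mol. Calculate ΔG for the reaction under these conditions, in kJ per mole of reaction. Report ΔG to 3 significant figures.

−201 kJ/mol

E°cell = +1.50 − (+0.79) = +0.71 V; the balanced reaction transfers n = 3 electrons.
Q = [Ag⁺(aq)]^3 / [Au³⁺(aq)] = 4.79, so log Q = 0.680 and E = +0.71 − (0.0681/3)(0.680) = +0.6946 V.
ΔG = −nFE = −(3)(96485)(+0.6946) J/mol = −201 kJ/mol.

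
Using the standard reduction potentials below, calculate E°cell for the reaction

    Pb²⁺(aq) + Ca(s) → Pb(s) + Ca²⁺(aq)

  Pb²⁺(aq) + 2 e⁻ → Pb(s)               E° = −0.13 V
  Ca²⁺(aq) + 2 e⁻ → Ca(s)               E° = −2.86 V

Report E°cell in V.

Pb²⁺(aq) gains electrons, so the Pb²⁺/Pb couple is the cathode; the Ca²⁺/Ca couple is the anode.
E°cell = E°(cathode) − E°(anode) = −0.13 − (−2.86) = +2.73 V.
The positive value indicates the reaction is spontaneous as written.

+2.73 V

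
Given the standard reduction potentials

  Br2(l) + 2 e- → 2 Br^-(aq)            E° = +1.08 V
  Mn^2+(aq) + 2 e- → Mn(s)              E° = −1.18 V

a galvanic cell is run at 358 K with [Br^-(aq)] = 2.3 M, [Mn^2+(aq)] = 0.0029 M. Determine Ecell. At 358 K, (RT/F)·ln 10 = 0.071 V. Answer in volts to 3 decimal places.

The Br₂/Br⁻ couple has the more positive E°, so it is the cathode; Mn²⁺/Mn is the anode.
The standard potential is +1.08 − (−1.18) = +2.26 V and the balanced reaction transfers n = 2 electrons.
For the overall reaction Br2(l) + Mn(s) → 2 Br^-(aq) + Mn^2+(aq), Q = [Br^-(aq)]^2·[Mn^2+(aq)] = 0.0153, giving log Q = −1.814.
E = E° − (0.071/n)·log Q = +2.26 − (0.071/2)(−1.814) = +2.324 V.

+2.324 V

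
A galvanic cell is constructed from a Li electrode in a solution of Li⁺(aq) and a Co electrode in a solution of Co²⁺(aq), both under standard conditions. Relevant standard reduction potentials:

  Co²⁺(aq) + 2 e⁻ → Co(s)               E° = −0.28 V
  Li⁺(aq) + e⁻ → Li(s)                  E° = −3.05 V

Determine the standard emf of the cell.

Of the two couples in this cell, the one with the more positive reduction potential is reduced at the cathode: here that is Co²⁺/Co (−0.28 V); Li⁺/Li (−3.05 V) is the anode.
E°cell = E°(cathode) − E°(anode) = −0.28 − (−3.05) = +2.77 V.

+2.77 V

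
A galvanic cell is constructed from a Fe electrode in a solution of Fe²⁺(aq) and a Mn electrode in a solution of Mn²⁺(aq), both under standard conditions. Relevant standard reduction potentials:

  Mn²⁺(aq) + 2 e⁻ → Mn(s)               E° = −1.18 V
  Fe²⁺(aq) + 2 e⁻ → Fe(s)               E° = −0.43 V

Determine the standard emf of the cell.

The Fe²⁺/Fe couple has the higher E°, so Fe ion is reduced (cathode) and Mn is oxidized (anode).
E°cell = E°(cathode) − E°(anode) = −0.43 − (−1.18) = +0.75 V.

+0.75 V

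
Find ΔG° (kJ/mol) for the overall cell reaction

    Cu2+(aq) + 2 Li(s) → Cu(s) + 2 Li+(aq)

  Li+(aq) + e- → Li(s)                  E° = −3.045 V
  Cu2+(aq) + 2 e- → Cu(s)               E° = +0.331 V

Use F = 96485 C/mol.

−651 kJ/mol

In the reaction as written Cu2+(aq) is reduced, so the Cu²⁺/Cu couple is the cathode and Li⁺/Li is the anode.
E°cell = +0.331 − (−3.045) = +3.376 V; balancing electrons gives n = 2.
ΔG° = −nFE°cell = −(2)(96485)(+3.376) J/mol = −651 kJ/mol.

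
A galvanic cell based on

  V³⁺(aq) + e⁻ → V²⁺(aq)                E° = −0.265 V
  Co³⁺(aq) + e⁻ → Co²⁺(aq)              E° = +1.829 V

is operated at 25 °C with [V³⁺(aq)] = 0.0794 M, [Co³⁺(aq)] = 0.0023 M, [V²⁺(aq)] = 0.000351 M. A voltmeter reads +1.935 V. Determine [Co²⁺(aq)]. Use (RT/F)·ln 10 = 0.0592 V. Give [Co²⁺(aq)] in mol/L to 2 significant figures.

Co³⁺/Co²⁺ is the cathode (higher E°); E°cell = +1.829 − (−0.265) = +2.094 V with n = 1.
From the Nernst equation, log Q = n(E° − E)/0.0592 = 1·(+2.094 − (+1.935))/0.0592 = 2.686.
Balancing electrons gives Co³⁺(aq) + V²⁺(aq) → Co²⁺(aq) + V³⁺(aq); thus Q = ([Co²⁺(aq)]·[V³⁺(aq)]) / ([Co³⁺(aq)]·[V²⁺(aq)]).
Substituting the known concentrations and solving, log [Co²⁺(aq)] = −2.307 and [Co²⁺(aq)] = 0.0049 M.

0.0049 M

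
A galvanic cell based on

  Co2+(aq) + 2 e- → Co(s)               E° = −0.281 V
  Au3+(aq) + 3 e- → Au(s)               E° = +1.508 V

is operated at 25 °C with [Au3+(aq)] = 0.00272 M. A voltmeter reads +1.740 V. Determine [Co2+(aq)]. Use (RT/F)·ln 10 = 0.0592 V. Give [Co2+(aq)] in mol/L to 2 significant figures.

The Au³⁺/Au couple has the larger reduction potential, so it is the cathode: E°cell = +1.508 − (−0.281) = +1.789 V and n = 6.
From the Nernst equation, log Q = n(E° − E)/0.0592 = 6·(+1.789 − (+1.740))/0.0592 = 4.966.
The balanced reaction is 2 Au3+(aq) + 3 Co(s) → 2 Au(s) + 3 Co2+(aq), so Q = [Co2+(aq)]^3 / [Au3+(aq)]^2.
Solving for the unknown gives log [Co2+(aq)] = −0.055, so [Co2+(aq)] ≈ 0.88 M.

0.88 M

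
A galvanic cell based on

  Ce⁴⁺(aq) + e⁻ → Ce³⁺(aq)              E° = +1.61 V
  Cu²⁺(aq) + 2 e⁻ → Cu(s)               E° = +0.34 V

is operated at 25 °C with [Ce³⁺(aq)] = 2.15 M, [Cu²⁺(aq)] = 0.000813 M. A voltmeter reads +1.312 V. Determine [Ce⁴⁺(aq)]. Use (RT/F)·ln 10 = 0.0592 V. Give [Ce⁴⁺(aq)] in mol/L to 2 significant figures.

The Ce⁴⁺/Ce³⁺ couple has the larger reduction potential, so it is the cathode: E°cell = +1.61 − (+0.34) = +1.27 V and n = 2.
Rearranging E = E° − (0.0592/n)·log Q gives log Q = 2(+1.27 − (+1.312))/0.0592 = −1.419.
For 2 Ce⁴⁺(aq) + Cu(s) → 2 Ce³⁺(aq) + Cu²⁺(aq), the reaction quotient is Q = ([Ce³⁺(aq)]^2·[Cu²⁺(aq)]) / [Ce⁴⁺(aq)]^2.
Isolating [Ce⁴⁺(aq)] in Q = 10^{−1.419} yields log [Ce⁴⁺(aq)] = −0.503, i.e. 0.31 M.

0.31 M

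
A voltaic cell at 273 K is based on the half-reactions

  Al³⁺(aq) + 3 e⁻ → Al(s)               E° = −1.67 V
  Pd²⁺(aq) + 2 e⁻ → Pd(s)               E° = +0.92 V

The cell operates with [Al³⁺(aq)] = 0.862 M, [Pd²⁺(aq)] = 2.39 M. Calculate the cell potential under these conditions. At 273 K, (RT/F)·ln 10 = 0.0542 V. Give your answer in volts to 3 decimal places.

+2.601 V

The Pd²⁺/Pd couple has the more positive E°, so it is the cathode; Al³⁺/Al is the anode.
E°cell = +0.92 − (−1.67) = +2.59 V, with n = 6 electrons transferred.
The balanced reaction is 3 Pd²⁺(aq) + 2 Al(s) → 3 Pd(s) + 2 Al³⁺(aq), so Q = [Al³⁺(aq)]^2 / [Pd²⁺(aq)]^3 = 0.0544 and log Q = −1.264.
By the Nernst equation, E = +2.59 − (0.0542/6)·(−1.264) = +2.601 V.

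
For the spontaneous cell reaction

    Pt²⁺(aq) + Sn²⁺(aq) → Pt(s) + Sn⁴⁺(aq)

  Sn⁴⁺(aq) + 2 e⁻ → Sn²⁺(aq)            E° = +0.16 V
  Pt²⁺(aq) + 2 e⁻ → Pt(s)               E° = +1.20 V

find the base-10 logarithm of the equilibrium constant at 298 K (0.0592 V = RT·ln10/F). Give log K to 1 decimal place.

log K = 35.1

The Pt²⁺/Pt couple is reduced (cathode); E°cell = +1.20 − (+0.16) = +1.04 V with n = 2.
At equilibrium E = 0, so log K = nE°cell / 0.0592 = (2)(+1.04) / 0.0592 = 35.1.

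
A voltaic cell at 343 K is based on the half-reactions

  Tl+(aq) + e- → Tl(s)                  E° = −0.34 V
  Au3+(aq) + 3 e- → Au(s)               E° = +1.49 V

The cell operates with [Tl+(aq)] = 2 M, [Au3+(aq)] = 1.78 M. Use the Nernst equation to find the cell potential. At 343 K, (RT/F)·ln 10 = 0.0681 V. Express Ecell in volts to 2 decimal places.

The Au³⁺/Au couple has the more positive E°, so it is the cathode; Tl⁺/Tl is the anode.
The standard potential is +1.49 − (−0.34) = +1.83 V and the balanced reaction transfers n = 3 electrons.
The balanced reaction is Au3+(aq) + 3 Tl(s) → Au(s) + 3 Tl+(aq), so Q = [Tl+(aq)]^3 / [Au3+(aq)] = 4.49 and log Q = 0.653.
E = E° − (0.0681/n)·log Q = +1.83 − (0.0681/3)(0.653) = +1.82 V.

+1.82 V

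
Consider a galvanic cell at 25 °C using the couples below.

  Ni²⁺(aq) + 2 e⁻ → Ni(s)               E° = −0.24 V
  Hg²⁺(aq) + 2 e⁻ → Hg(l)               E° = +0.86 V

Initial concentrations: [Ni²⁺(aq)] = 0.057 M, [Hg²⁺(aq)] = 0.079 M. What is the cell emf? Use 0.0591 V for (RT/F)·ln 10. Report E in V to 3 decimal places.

The Hg²⁺/Hg couple has the more positive E°, so it is the cathode; Ni²⁺/Ni is the anode.
E°cell = +0.86 − (−0.24) = +1.10 V, with n = 2 electrons transferred.
Balancing gives Hg²⁺(aq) + Ni(s) → Hg(l) + Ni²⁺(aq); hence Q = [Ni²⁺(aq)] / [Hg²⁺(aq)] = 0.722 (log Q = −0.142).
E = E° − (0.0591/n)·log Q = +1.10 − (0.0591/2)(−0.142) = +1.104 V.

+1.104 V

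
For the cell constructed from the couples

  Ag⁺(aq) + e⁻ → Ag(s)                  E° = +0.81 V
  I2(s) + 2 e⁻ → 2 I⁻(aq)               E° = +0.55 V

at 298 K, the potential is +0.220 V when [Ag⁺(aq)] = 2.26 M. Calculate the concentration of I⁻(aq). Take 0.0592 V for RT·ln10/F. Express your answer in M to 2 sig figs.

With Ag⁺/Ag at the cathode and I₂/I⁻ at the anode, E°cell = +0.81 − (+0.55) = +0.26 V (n = 2).
From the Nernst equation, log Q = n(E° − E)/0.0592 = 2·(+0.26 − (+0.220))/0.0592 = 1.351.
For 2 Ag⁺(aq) + 2 I⁻(aq) → 2 Ag(s) + I2(s), the reaction quotient is Q = 1 / ([Ag⁺(aq)]^2·[I⁻(aq)]^2).
Solving for the unknown gives log [I⁻(aq)] = −1.030, so [I⁻(aq)] ≈ 0.093 M.

0.093 M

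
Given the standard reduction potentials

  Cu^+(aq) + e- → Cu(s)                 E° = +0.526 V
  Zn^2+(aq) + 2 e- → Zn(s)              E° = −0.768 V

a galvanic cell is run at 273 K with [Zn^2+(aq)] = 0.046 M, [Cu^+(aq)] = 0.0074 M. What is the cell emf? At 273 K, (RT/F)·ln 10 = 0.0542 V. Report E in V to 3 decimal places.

+1.215 V

Cu⁺/Cu is reduced (cathode, E° = +0.526 V) and Zn²⁺/Zn is oxidized (anode).
E°cell = +0.526 − (−0.768) = +1.294 V, with n = 2 electrons transferred.
For the overall reaction 2 Cu^+(aq) + Zn(s) → 2 Cu(s) + Zn^2+(aq), Q = [Zn^2+(aq)] / [Cu^+(aq)]^2 = 840, giving log Q = 2.924.
By the Nernst equation, E = +1.294 − (0.0542/2)·(2.924) = +1.215 V.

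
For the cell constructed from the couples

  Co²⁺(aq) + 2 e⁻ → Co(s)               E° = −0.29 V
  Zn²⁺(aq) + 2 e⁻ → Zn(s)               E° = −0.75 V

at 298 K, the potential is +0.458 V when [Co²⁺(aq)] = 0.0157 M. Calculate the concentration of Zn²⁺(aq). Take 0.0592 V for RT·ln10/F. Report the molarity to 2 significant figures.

0.018 M

The Co²⁺/Co couple has the larger reduction potential, so it is the cathode: E°cell = −0.29 − (−0.75) = +0.46 V and n = 2.
From the Nernst equation, log Q = n(E° − E)/0.0592 = 2·(+0.46 − (+0.458))/0.0592 = 0.068.
Balancing electrons gives Co²⁺(aq) + Zn(s) → Co(s) + Zn²⁺(aq); thus Q = [Zn²⁺(aq)] / [Co²⁺(aq)].
Isolating [Zn²⁺(aq)] in Q = 10^{0.068} yields log [Zn²⁺(aq)] = −1.736, i.e. 0.018 M.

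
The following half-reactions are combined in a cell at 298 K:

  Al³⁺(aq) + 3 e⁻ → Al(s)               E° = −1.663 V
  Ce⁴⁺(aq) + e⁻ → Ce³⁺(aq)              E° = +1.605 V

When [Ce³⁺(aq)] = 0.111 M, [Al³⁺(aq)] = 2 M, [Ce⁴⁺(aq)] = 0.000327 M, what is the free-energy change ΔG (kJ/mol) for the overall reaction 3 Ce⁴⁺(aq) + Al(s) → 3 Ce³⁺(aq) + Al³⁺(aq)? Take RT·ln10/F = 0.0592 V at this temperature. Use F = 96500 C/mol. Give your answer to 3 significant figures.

The standard cell potential is +1.605 − (−1.663) = +3.268 V, with n = 3 electrons in the balanced equation.
Q = ([Ce³⁺(aq)]^3·[Al³⁺(aq)]) / [Ce⁴⁺(aq)]^3 = 7.82×10^7, so log Q = 7.893 and E = +3.268 − (0.0592/3)(7.893) = +3.1122 V.
Then ΔG = −nFE = −3 × 96500 × +3.1122 J/mol = −901 kJ/mol.

−901 kJ/mol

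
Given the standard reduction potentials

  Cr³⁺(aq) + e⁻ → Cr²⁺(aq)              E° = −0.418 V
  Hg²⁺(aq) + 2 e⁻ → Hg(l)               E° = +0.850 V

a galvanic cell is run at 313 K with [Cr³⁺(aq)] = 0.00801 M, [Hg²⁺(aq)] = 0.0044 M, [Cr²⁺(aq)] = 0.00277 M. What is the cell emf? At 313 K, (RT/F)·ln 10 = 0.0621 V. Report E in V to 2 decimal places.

Since E°(Hg²⁺/Hg) > E°(Cr³⁺/Cr²⁺), Hg²⁺/Hg serves as the cathode.
E°cell = +0.850 − (−0.418) = +1.268 V, with n = 2 electrons transferred.
The balanced reaction is Hg²⁺(aq) + 2 Cr²⁺(aq) → Hg(l) + 2 Cr³⁺(aq), so Q = [Cr³⁺(aq)]^2 / ([Hg²⁺(aq)]·[Cr²⁺(aq)]^2) = 1.9×10^3 and log Q = 3.279.
By the Nernst equation, E = +1.268 − (0.0621/2)·(3.279) = +1.17 V.

+1.17 V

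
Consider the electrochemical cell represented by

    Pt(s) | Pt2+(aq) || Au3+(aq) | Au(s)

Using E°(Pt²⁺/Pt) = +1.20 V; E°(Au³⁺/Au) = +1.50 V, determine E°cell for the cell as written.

+0.30 V

By convention the left-hand electrode in cell notation is the anode (oxidation) and the right-hand electrode is the cathode (reduction).
E°cell = E°(right) − E°(left) = +1.50 − (+1.20) = +0.30 V.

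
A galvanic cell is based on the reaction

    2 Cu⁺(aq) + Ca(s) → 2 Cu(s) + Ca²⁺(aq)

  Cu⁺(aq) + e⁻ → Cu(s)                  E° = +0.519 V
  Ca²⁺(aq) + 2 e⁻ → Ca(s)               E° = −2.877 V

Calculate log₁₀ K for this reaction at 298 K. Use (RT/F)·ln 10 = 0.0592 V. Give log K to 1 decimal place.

log K = 114.7

The Cu⁺/Cu couple is reduced (cathode); E°cell = +0.519 − (−2.877) = +3.396 V with n = 2.
At equilibrium E = 0, so log K = nE°cell / 0.0592 = (2)(+3.396) / 0.0592 = 114.7.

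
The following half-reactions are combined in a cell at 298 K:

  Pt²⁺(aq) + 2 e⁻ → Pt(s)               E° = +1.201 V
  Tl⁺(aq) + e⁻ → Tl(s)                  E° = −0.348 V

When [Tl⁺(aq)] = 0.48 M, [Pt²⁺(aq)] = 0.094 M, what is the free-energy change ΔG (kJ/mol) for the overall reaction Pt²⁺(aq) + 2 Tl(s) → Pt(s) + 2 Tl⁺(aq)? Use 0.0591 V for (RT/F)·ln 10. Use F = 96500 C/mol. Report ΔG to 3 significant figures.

E°cell = +1.201 − (−0.348) = +1.549 V; the balanced reaction transfers n = 2 electrons.
Here Q = [Tl⁺(aq)]^2 / [Pt²⁺(aq)] = 2.45 (log Q = 0.389), giving E = +1.549 − (0.0591/2)·(0.389) = +1.5375 V.
ΔG = −nFE = −(2)(96500)(+1.5375) J/mol = −297 kJ/mol.

−297 kJ/mol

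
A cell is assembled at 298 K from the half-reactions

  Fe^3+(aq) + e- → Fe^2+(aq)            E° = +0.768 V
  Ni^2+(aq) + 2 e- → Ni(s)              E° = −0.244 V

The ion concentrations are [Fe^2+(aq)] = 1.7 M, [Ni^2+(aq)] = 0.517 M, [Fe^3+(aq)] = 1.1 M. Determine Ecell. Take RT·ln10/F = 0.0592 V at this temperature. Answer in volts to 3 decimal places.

The Fe³⁺/Fe²⁺ couple has the more positive E°, so it is the cathode; Ni²⁺/Ni is the anode.
E°cell = +0.768 − (−0.244) = +1.012 V, with n = 2 electrons transferred.
Balancing gives 2 Fe^3+(aq) + Ni(s) → 2 Fe^2+(aq) + Ni^2+(aq); hence Q = ([Fe^2+(aq)]^2·[Ni^2+(aq)]) / [Fe^3+(aq)]^2 = 1.23 (log Q = 0.092).
E = E° − (0.0592/n)·log Q = +1.012 − (0.0592/2)(0.092) = +1.009 V.

+1.009 V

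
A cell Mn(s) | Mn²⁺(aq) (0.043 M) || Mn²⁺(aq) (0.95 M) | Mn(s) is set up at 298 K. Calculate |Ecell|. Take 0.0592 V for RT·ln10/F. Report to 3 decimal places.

0.040 V

For a concentration cell E°cell = 0, since both electrodes use the same couple.
The compartment with the higher Mn²⁺(aq) concentration (0.95 M) acts as the cathode; ions are reduced there and produced at the dilute (0.043 M) anode.
With n = 2, Ecell = −(0.0592/2)·log([dilute]/[conc]) = −(0.0592/2)·log(0.043/0.95) = +0.040 V.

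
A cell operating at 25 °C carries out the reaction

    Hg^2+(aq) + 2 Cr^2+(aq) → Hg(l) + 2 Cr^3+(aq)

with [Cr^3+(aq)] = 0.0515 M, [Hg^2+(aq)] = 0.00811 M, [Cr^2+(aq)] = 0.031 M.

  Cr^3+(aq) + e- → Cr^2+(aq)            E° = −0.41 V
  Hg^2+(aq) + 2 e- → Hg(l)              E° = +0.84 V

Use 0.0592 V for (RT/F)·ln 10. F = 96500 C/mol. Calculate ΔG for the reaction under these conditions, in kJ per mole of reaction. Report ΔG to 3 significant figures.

The standard cell potential is +0.84 − (−0.41) = +1.25 V, with n = 2 electrons in the balanced equation.
Here Q = [Cr^3+(aq)]^2 / ([Hg^2+(aq)]·[Cr^2+(aq)]^2) = 340 (log Q = 2.532), giving E = +1.25 − (0.0592/2)·(2.532) = +1.1751 V.
Then ΔG = −nFE = −2 × 96500 × +1.1751 J/mol = −227 kJ/mol.

−227 kJ/mol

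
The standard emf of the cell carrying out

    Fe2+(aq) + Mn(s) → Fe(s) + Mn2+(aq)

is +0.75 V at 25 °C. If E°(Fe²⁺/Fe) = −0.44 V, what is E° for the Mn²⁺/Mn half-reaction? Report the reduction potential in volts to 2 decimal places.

In the reaction as written the Fe²⁺/Fe couple is reduced (cathode) and Mn²⁺/Mn is oxidized (anode), so E°cell = E°(Fe²⁺/Fe) − E°(Mn²⁺/Mn).
E°(Mn²⁺/Mn) = E°(cathode) − E°cell = −0.44 − (+0.75) = −1.19 V.

−1.19 V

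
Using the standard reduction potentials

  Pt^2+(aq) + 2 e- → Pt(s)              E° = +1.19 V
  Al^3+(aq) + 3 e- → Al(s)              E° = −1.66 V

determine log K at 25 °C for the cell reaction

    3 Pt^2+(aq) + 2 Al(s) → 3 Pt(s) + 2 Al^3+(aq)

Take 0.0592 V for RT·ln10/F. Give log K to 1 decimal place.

The Pt²⁺/Pt couple is reduced (cathode); E°cell = +1.19 − (−1.66) = +2.85 V with n = 6.
At equilibrium E = 0, so log K = nE°cell / 0.0592 = (6)(+2.85) / 0.0592 = 288.9.

log K = 288.9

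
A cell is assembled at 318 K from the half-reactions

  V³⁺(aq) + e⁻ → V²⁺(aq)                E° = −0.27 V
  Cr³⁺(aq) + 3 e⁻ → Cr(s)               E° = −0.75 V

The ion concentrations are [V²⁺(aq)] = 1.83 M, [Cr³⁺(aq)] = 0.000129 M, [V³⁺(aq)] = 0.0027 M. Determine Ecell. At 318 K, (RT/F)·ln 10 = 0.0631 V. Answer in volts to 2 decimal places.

+0.38 V

V³⁺/V²⁺ is reduced (cathode, E° = −0.27 V) and Cr³⁺/Cr is oxidized (anode).
E°cell = −0.27 − (−0.75) = +0.48 V, with n = 3 electrons transferred.
For the overall reaction 3 V³⁺(aq) + Cr(s) → 3 V²⁺(aq) + Cr³⁺(aq), Q = ([V²⁺(aq)]^3·[Cr³⁺(aq)]) / [V³⁺(aq)]^3 = 4.02×10^4, giving log Q = 4.604.
Applying E = E° − (RT ln10/nF)·log Q gives +0.48 − (0.0631/3)(4.604) = +0.38 V.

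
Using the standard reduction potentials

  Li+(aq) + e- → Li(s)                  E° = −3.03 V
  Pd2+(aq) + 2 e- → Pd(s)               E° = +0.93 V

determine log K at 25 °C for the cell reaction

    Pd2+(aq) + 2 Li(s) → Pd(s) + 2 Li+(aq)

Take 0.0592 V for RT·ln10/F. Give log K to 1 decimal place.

The Pd²⁺/Pd couple is reduced (cathode); E°cell = +0.93 − (−3.03) = +3.96 V with n = 2.
At equilibrium E = 0, so log K = nE°cell / 0.0592 = (2)(+3.96) / 0.0592 = 133.8.

log K = 133.8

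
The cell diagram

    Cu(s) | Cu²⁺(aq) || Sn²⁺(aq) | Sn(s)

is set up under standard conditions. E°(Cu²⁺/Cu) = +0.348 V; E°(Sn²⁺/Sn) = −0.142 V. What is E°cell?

−0.490 V

By convention the left-hand electrode in cell notation is the anode (oxidation) and the right-hand electrode is the cathode (reduction).
E°cell = E°(right) − E°(left) = −0.142 − (+0.348) = −0.490 V.
The negative sign shows that, as written, the cell would require an external voltage to drive the reaction.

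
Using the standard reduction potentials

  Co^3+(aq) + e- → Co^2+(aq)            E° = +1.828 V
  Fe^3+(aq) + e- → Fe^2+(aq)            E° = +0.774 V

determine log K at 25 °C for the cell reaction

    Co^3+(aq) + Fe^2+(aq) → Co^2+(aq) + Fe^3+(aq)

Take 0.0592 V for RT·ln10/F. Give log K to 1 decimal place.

log K = 17.8

The Co³⁺/Co²⁺ couple is reduced (cathode); E°cell = +1.828 − (+0.774) = +1.054 V with n = 1.
At equilibrium E = 0, so log K = nE°cell / 0.0592 = (1)(+1.054) / 0.0592 = 17.8.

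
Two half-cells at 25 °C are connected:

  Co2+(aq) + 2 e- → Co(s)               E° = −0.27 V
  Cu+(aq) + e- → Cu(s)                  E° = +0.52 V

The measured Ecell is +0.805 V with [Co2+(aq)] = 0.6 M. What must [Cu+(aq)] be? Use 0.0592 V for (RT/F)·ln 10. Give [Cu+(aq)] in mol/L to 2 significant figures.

With Cu⁺/Cu at the cathode and Co²⁺/Co at the anode, E°cell = +0.52 − (−0.27) = +0.79 V (n = 2).
Since E = E° − (0.0592/n)·log Q, log Q = n(E° − E)/0.0592 = −0.507.
For 2 Cu+(aq) + Co(s) → 2 Cu(s) + Co2+(aq), the reaction quotient is Q = [Co2+(aq)] / [Cu+(aq)]^2.
Solving for the unknown gives log [Cu+(aq)] = 0.143, so [Cu+(aq)] ≈ 1.4 M.

1.4 M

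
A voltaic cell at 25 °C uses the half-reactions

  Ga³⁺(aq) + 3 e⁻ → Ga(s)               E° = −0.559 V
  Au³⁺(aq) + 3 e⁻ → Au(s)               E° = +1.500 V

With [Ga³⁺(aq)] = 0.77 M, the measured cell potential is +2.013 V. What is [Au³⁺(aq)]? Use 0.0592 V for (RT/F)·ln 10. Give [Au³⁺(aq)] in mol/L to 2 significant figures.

With Au³⁺/Au at the cathode and Ga³⁺/Ga at the anode, E°cell = +1.500 − (−0.559) = +2.059 V (n = 3).
From the Nernst equation, log Q = n(E° − E)/0.0592 = 3·(+2.059 − (+2.013))/0.0592 = 2.331.
Balancing electrons gives Au³⁺(aq) + Ga(s) → Au(s) + Ga³⁺(aq); thus Q = [Ga³⁺(aq)] / [Au³⁺(aq)].
Isolating [Au³⁺(aq)] in Q = 10^{2.331} yields log [Au³⁺(aq)] = −2.445, i.e. 0.0036 M.

0.0036 M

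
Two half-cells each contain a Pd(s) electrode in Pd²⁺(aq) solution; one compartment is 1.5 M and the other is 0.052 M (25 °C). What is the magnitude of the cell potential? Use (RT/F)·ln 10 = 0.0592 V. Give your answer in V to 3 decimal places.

0.043 V

For a concentration cell E°cell = 0, since both electrodes use the same couple.
The compartment with the higher Pd²⁺(aq) concentration (1.5 M) acts as the cathode; ions are reduced there and produced at the dilute (0.052 M) anode.
With n = 2, Ecell = −(0.0592/2)·log([dilute]/[conc]) = −(0.0592/2)·log(0.052/1.5) = +0.043 V.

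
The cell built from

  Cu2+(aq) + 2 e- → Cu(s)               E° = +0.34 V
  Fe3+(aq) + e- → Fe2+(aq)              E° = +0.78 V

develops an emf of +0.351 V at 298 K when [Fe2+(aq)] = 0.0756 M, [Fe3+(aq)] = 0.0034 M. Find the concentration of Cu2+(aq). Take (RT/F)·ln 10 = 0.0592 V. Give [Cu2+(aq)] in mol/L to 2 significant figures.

Fe³⁺/Fe²⁺ is the cathode (higher E°); E°cell = +0.78 − (+0.34) = +0.44 V with n = 2.
Since E = E° − (0.0592/n)·log Q, log Q = n(E° − E)/0.0592 = 3.007.
The balanced reaction is 2 Fe3+(aq) + Cu(s) → 2 Fe2+(aq) + Cu2+(aq), so Q = ([Fe2+(aq)]^2·[Cu2+(aq)]) / [Fe3+(aq)]^2.
Isolating [Cu2+(aq)] in Q = 10^{3.007} yields log [Cu2+(aq)] = 0.313, i.e. 2.1 M.

2.1 M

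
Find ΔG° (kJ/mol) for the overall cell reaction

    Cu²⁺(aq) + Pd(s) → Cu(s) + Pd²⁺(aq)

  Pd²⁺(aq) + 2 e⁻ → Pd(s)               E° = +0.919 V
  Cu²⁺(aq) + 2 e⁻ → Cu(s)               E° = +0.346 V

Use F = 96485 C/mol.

In the reaction as written Cu²⁺(aq) is reduced, so the Cu²⁺/Cu couple is the cathode and Pd²⁺/Pd is the anode.
E°cell = +0.346 − (+0.919) = −0.573 V; balancing electrons gives n = 2.
ΔG° = −nFE°cell = −(2)(96485)(−0.573) J/mol = +111 kJ/mol.

+111 kJ/mol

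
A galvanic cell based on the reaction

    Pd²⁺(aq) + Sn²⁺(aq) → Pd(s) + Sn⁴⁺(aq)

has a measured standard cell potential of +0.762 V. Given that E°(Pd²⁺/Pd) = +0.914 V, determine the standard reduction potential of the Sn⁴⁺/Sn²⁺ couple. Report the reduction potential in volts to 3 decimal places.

In the reaction as written the Pd²⁺/Pd couple is reduced (cathode) and Sn⁴⁺/Sn²⁺ is oxidized (anode), so E°cell = E°(Pd²⁺/Pd) − E°(Sn⁴⁺/Sn²⁺).
E°(Sn⁴⁺/Sn²⁺) = E°(cathode) − E°cell = +0.914 − (+0.762) = +0.152 V.

+0.152 V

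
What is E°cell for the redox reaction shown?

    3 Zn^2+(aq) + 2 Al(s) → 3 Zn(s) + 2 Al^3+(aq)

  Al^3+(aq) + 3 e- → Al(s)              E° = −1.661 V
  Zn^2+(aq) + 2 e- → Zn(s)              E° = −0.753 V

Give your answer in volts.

Zn^2+(aq) gains electrons, so the Zn²⁺/Zn couple is the cathode; the Al³⁺/Al couple is the anode.
E°cell = E°(cathode) − E°(anode) = −0.753 − (−1.661) = +0.908 V.
The positive value indicates the reaction is spontaneous as written.

+0.908 V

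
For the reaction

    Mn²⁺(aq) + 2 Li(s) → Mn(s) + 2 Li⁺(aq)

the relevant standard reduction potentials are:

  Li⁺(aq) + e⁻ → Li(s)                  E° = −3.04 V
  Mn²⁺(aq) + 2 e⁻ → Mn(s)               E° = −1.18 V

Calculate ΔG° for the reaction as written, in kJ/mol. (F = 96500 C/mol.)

−359 kJ/mol

In the reaction as written Mn²⁺(aq) is reduced, so the Mn²⁺/Mn couple is the cathode and Li⁺/Li is the anode.
E°cell = −1.18 − (−3.04) = +1.86 V; balancing electrons gives n = 2.
ΔG° = −nFE°cell = −(2)(96500)(+1.86) J/mol = −359 kJ/mol.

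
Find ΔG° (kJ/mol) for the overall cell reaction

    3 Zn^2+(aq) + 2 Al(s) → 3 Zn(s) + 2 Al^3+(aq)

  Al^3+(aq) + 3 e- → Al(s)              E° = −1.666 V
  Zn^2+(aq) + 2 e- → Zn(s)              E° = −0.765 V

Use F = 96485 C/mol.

−522 kJ/mol

In the reaction as written Zn^2+(aq) is reduced, so the Zn²⁺/Zn couple is the cathode and Al³⁺/Al is the anode.
E°cell = −0.765 − (−1.666) = +0.901 V; balancing electrons gives n = 6.
ΔG° = −nFE°cell = −(6)(96485)(+0.901) J/mol = −522 kJ/mol.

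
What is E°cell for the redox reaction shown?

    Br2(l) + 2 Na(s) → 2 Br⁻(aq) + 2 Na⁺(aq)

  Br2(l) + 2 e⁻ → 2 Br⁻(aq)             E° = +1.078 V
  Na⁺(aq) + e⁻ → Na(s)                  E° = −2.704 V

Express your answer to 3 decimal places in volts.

In the reaction as written, Br2(l) is reduced (cathode) and Na⁺(aq) is produced by oxidation at the anode.
E°cell = E°(cathode) − E°(anode) = +1.078 − (−2.704) = +3.782 V.
The positive value indicates the reaction is spontaneous as written.

+3.782 V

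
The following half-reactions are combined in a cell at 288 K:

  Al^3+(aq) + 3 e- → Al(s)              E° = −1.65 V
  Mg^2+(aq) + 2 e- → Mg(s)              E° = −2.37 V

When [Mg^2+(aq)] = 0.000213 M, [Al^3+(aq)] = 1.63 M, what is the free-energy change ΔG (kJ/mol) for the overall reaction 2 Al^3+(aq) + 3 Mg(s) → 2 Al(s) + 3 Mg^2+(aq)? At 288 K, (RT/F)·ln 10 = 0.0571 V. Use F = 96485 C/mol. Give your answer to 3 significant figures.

E°cell = −1.65 − (−2.37) = +0.72 V; the balanced reaction transfers n = 6 electrons.
Q = [Mg^2+(aq)]^3 / [Al^3+(aq)]^2 = 3.64×10^−12, so log Q = −11.439 and E = +0.72 − (0.0571/6)(−11.439) = +0.8289 V.
Then ΔG = −nFE = −6 × 96485 × +0.8289 J/mol = −480 kJ/mol.

−480 kJ/mol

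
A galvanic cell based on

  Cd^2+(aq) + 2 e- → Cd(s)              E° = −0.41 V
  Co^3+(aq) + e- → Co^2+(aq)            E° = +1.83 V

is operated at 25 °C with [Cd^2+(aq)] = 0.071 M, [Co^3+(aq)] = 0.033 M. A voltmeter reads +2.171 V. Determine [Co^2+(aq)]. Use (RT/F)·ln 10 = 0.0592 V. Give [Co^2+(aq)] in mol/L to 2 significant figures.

1.8 M

With Co³⁺/Co²⁺ at the cathode and Cd²⁺/Cd at the anode, E°cell = +1.83 − (−0.41) = +2.24 V (n = 2).
Since E = E° − (0.0592/n)·log Q, log Q = n(E° − E)/0.0592 = 2.331.
Balancing electrons gives 2 Co^3+(aq) + Cd(s) → 2 Co^2+(aq) + Cd^2+(aq); thus Q = ([Co^2+(aq)]^2·[Cd^2+(aq)]) / [Co^3+(aq)]^2.
Substituting the known concentrations and solving, log [Co^2+(aq)] = 0.258 and [Co^2+(aq)] = 1.8 M.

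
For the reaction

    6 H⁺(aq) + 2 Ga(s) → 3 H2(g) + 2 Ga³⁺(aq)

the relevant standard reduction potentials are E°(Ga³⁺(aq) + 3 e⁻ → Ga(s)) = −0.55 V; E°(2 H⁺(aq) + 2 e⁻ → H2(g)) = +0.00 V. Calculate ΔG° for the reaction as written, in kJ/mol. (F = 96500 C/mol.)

In the reaction as written H⁺(aq) is reduced, so the 2H⁺/H₂ couple is the cathode and Ga³⁺/Ga is the anode.
E°cell = +0.00 − (−0.55) = +0.55 V; balancing electrons gives n = 6.
ΔG° = −nFE°cell = −(6)(96500)(+0.55) J/mol = −318 kJ/mol.

−318 kJ/mol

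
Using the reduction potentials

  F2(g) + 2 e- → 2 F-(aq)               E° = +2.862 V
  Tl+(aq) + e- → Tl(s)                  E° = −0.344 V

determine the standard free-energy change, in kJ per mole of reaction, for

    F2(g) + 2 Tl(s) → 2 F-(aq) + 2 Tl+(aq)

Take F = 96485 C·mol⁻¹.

−619 kJ/mol

In the reaction as written F2(g) is reduced, so the F₂/F⁻ couple is the cathode and Tl⁺/Tl is the anode.
E°cell = +2.862 − (−0.344) = +3.206 V; balancing electrons gives n = 2.
ΔG° = −nFE°cell = −(2)(96485)(+3.206) J/mol = −619 kJ/mol.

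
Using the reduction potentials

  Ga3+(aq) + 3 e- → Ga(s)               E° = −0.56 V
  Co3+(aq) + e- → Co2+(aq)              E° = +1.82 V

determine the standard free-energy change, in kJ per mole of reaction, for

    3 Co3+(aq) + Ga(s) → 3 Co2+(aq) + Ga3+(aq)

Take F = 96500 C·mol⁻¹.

−689 kJ/mol

In the reaction as written Co3+(aq) is reduced, so the Co³⁺/Co²⁺ couple is the cathode and Ga³⁺/Ga is the anode.
E°cell = +1.82 − (−0.56) = +2.38 V; balancing electrons gives n = 3.
ΔG° = −nFE°cell = −(3)(96500)(+2.38) J/mol = −689 kJ/mol.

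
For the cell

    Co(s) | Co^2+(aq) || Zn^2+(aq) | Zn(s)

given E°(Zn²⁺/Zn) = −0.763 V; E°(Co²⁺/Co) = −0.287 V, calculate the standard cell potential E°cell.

By convention the left-hand electrode in cell notation is the anode (oxidation) and the right-hand electrode is the cathode (reduction).
E°cell = E°(right) − E°(left) = −0.763 − (−0.287) = −0.476 V.
The negative sign shows that, as written, the cell would require an external voltage to drive the reaction.

−0.476 V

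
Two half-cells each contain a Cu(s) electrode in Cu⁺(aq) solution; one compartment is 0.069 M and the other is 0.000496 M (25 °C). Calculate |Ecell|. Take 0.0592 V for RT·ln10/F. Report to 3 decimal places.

0.127 V

For a concentration cell E°cell = 0, since both electrodes use the same couple.
The compartment with the higher Cu⁺(aq) concentration (0.069 M) acts as the cathode; ions are reduced there and produced at the dilute (0.000496 M) anode.
With n = 1, Ecell = −(0.0592/1)·log([dilute]/[conc]) = −(0.0592/1)·log(0.000496/0.069) = +0.127 V.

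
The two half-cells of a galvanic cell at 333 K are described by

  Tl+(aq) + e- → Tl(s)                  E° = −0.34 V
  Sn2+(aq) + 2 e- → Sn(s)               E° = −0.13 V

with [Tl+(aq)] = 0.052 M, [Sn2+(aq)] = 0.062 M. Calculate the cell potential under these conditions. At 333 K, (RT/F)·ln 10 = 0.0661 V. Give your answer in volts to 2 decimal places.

+0.25 V

The Sn²⁺/Sn couple has the more positive E°, so it is the cathode; Tl⁺/Tl is the anode.
E°cell = −0.13 − (−0.34) = +0.21 V, with n = 2 electrons transferred.
For the overall reaction Sn2+(aq) + 2 Tl(s) → Sn(s) + 2 Tl+(aq), Q = [Tl+(aq)]^2 / [Sn2+(aq)] = 0.0436, giving log Q = −1.360.
By the Nernst equation, E = +0.21 − (0.0661/2)·(−1.360) = +0.25 V.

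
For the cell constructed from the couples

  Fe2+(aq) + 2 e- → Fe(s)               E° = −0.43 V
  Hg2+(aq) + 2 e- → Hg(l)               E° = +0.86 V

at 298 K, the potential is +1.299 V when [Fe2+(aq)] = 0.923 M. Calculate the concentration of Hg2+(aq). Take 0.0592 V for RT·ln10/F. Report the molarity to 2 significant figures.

1.9 M

Hg²⁺/Hg is the cathode (higher E°); E°cell = +0.86 − (−0.43) = +1.29 V with n = 2.
From the Nernst equation, log Q = n(E° − E)/0.0592 = 2·(+1.29 − (+1.299))/0.0592 = −0.304.
For Hg2+(aq) + Fe(s) → Hg(l) + Fe2+(aq), the reaction quotient is Q = [Fe2+(aq)] / [Hg2+(aq)].
Solving for the unknown gives log [Hg2+(aq)] = 0.269, so [Hg2+(aq)] ≈ 1.9 M.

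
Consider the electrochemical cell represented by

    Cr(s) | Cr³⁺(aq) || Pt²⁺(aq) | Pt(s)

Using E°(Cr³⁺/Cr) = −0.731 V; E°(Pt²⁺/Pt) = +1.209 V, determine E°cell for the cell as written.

+1.940 V

By convention the left-hand electrode in cell notation is the anode (oxidation) and the right-hand electrode is the cathode (reduction).
E°cell = E°(right) − E°(left) = +1.209 − (−0.731) = +1.940 V.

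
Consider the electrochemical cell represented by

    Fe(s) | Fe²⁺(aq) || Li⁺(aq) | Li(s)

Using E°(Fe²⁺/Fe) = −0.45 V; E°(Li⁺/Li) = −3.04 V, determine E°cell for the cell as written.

By convention the left-hand electrode in cell notation is the anode (oxidation) and the right-hand electrode is the cathode (reduction).
E°cell = E°(right) − E°(left) = −3.04 − (−0.45) = −2.59 V.
The negative sign shows that, as written, the cell would require an external voltage to drive the reaction.

−2.59 V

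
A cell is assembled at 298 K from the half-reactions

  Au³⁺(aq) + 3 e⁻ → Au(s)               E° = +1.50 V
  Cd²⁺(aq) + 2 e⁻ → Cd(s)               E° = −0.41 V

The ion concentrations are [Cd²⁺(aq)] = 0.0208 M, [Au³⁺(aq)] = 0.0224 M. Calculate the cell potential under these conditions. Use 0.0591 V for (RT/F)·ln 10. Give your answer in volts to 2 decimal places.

+1.93 V

Au³⁺/Au is reduced (cathode, E° = +1.50 V) and Cd²⁺/Cd is oxidized (anode).
E°cell = +1.50 − (−0.41) = +1.91 V, with n = 6 electrons transferred.
Balancing gives 2 Au³⁺(aq) + 3 Cd(s) → 2 Au(s) + 3 Cd²⁺(aq); hence Q = [Cd²⁺(aq)]^3 / [Au³⁺(aq)]^2 = 0.0179 (log Q = −1.746).
E = E° − (0.0591/n)·log Q = +1.91 − (0.0591/6)(−1.746) = +1.93 V.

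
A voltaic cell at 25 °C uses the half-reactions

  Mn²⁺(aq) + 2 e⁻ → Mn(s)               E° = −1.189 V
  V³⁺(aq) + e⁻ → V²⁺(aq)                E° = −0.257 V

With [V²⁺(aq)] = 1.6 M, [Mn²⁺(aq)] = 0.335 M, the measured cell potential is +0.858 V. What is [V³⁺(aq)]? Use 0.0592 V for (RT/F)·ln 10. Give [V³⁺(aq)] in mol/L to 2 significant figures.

The V³⁺/V²⁺ couple has the larger reduction potential, so it is the cathode: E°cell = −0.257 − (−1.189) = +0.932 V and n = 2.
From the Nernst equation, log Q = n(E° − E)/0.0592 = 2·(+0.932 − (+0.858))/0.0592 = 2.500.
For 2 V³⁺(aq) + Mn(s) → 2 V²⁺(aq) + Mn²⁺(aq), the reaction quotient is Q = ([V²⁺(aq)]^2·[Mn²⁺(aq)]) / [V³⁺(aq)]^2.
Substituting the known concentrations and solving, log [V³⁺(aq)] = −1.283 and [V³⁺(aq)] = 0.052 M.

0.052 M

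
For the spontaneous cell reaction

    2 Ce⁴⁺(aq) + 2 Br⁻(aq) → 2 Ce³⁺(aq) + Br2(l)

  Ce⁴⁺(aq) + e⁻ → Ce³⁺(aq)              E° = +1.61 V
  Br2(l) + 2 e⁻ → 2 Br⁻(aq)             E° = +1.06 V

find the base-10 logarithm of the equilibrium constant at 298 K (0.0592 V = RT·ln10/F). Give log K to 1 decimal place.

The Ce⁴⁺/Ce³⁺ couple is reduced (cathode); E°cell = +1.61 − (+1.06) = +0.55 V with n = 2.
At equilibrium E = 0, so log K = nE°cell / 0.0592 = (2)(+0.55) / 0.0592 = 18.6.

log K = 18.6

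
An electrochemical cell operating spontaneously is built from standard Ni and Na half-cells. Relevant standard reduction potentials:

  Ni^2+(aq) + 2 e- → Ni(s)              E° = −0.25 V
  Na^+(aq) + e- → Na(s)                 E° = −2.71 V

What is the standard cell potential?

+2.46 V

Of the two couples in this cell, the one with the more positive reduction potential is reduced at the cathode: here that is Ni²⁺/Ni (−0.25 V); Na⁺/Na (−2.71 V) is the anode.
E°cell = E°(cathode) − E°(anode) = −0.25 − (−2.71) = +2.46 V.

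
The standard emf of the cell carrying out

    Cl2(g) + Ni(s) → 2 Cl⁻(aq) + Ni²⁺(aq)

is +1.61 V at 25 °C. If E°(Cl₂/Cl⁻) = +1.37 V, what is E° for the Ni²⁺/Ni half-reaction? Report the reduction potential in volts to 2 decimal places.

In the reaction as written the Cl₂/Cl⁻ couple is reduced (cathode) and Ni²⁺/Ni is oxidized (anode), so E°cell = E°(Cl₂/Cl⁻) − E°(Ni²⁺/Ni).
E°(Ni²⁺/Ni) = E°(cathode) − E°cell = +1.37 − (+1.61) = −0.24 V.

−0.24 V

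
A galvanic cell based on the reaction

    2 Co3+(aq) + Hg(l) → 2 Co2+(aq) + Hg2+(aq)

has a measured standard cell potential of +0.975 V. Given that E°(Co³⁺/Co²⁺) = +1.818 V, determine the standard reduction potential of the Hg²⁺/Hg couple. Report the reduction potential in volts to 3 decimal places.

In the reaction as written the Co³⁺/Co²⁺ couple is reduced (cathode) and Hg²⁺/Hg is oxidized (anode), so E°cell = E°(Co³⁺/Co²⁺) − E°(Hg²⁺/Hg).
E°(Hg²⁺/Hg) = E°(cathode) − E°cell = +1.818 − (+0.975) = +0.843 V.

+0.843 V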